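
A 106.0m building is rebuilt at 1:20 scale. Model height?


Model size = real / scale
= 106.0 / 20
= 5.3000 m

5.3000 m


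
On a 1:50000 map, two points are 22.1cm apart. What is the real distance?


Real distance = map distance × scale
= 22.1cm × 50000
= 1105000 cm = 11050.0 m
= 11.050 km

11.050 km


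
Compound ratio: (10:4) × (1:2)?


Compound ratio = (10×1) : (4×2)
= 10:8
GCD = 2
= 5:4

5:4


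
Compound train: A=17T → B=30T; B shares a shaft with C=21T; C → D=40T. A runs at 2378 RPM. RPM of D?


Stage 1: RPM_B = RPM_A × t_A/t_B = 2378 × 17/30 = 40426/30 ≈ 1347.53
B and C share a shaft → RPM_C = RPM_B
Stage 2: RPM_D = RPM_C × t_C/t_D = RPM_A × (t_A×t_C)/(t_B×t_D)
Overall ratio = (17×21)/(30×40) = 357/1200
RPM_D = 2378 × 357/1200 = 848946/1200
≈ 707.46 RPM

707.46 RPM


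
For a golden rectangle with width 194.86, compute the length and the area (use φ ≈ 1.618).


φ = (1 + √5) / 2 ≈ 1.618
Length = width × φ = 194.86 × 1.618 = 315.28348
≈ 315.28
Area = width × length = 194.86 × 315.28348 = 61436.1389128 ≈ 61436.14
= Length: 315.28, Area: 61436.14

Length: 315.28, Area: 61436.14


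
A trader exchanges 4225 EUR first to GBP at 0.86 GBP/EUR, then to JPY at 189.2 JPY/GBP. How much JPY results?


Step 1: 4225 EUR × 0.86 = 3633.50 GBP
Step 2: 3633.50 GBP × 189.2 = 687458.20 JPY
Implied rate EUR→JPY = 0.86 × 189.2 = 162.7120
= 687458.20 JPY

687458.20 JPY


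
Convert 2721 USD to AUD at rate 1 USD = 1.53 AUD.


Amount × rate = 2721 × 1.53
= 4163.13 AUD

4163.13 AUD


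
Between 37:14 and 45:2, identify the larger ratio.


37/14 = 2.6429
45/2 = 22.5000
2.6429 < 22.5000, so 37:14 is less
= 45:2

45:2


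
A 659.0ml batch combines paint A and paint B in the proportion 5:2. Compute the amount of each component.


Total parts = 5 + 2 = 7
paint A: 659.0 × 5/7 = 470.7ml
paint B: 659.0 × 2/7 = 188.3ml
= 470.7ml and 188.3ml

470.7ml and 188.3ml


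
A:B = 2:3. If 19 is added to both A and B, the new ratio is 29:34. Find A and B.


Let A = 2k, B = 3k.
(2k + 19) / (3k + 19) = 29/34
Cross-multiply: 34(2k + 19) = 29(3k + 19)
68k + 646 = 87k + 551
68k - 87k = 551 - 646
-19k = -95
k = -95/-19 = 5
A = 2×5 = 10, B = 3×5 = 15
= A = 10, B = 15

A = 10, B = 15


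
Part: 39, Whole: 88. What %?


Percentage = (part / whole) × 100
= (39 / 88) × 100
≈ 44.32%

44.32%


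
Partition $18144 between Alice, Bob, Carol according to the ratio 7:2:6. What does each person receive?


Total parts = 7 + 2 + 6 = 15
Alice: 18144 × 7/15 = 8467.20
Bob: 18144 × 2/15 = 2419.20
Carol: 18144 × 6/15 = 7257.60
= Alice: $8467.20, Bob: $2419.20, Carol: $7257.60

Alice: $8467.20, Bob: $2419.20, Carol: $7257.60


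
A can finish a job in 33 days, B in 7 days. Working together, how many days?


Rate of A = 1/33 per day
Rate of B = 1/7 per day
Combined rate = 1/33 + 1/7 = 40/231 ≈ 0.1732 per day
Days = 1 / combined rate = 231/40
≈ 5.78 days

5.78 days


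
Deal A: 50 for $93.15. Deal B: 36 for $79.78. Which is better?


Deal A: $93.15/50 = $1.8630/unit
Deal B: $79.78/36 = $2.2161/unit
A is cheaper per unit
= Deal A

Deal A


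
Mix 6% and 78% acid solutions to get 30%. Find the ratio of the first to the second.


Let x parts of 6% mix with y parts of 78%.
6x + 78y = 30(x + y)
6x + 78y = 30x + 30y
x(6 - 30) = y(30 - 78)
x/y = (78 - 30)/(30 - 6) = 48/24
Simplify: 2:1
= 2:1

2:1


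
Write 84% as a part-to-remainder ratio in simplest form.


84% means 84 parts out of 100; remainder = 16
Part : remainder = 84:16
GCD = 4
= 21:4

21:4


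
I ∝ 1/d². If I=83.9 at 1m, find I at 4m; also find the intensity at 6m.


I₁d₁² = I₂d₂²
I at 4m = 83.9 × (1/4)² = 83.9 × 1/16 = 83.9/16 ≈ 5.2438
I at 6m = 83.9 × (1/6)² = 83.9 × 1/36 = 83.9/36 ≈ 2.3306
= 5.2438 and 2.3306

5.2438 and 2.3306


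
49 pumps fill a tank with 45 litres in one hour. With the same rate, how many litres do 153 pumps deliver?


Direct proportion: y/x = constant
k = 45/49 ≈ 0.9184
y₂ = k × 153 = 45 × 153 / 49 = 6885/49
≈ 140.51

140.51


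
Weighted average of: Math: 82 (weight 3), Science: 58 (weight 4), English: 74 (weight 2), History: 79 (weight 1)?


Numerator = 82×3 + 58×4 + 74×2 + 79×1
= 246 + 232 + 148 + 79
= 705
Total weight = 10
Weighted avg = 705/10
= 70.50

70.50


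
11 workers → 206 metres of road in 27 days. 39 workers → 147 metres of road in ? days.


Days ∝ work / workers, so d₂ = d₁ × (m₁/m₂) × (w₂/w₁)
Workers factor (inverse): 11/39 ≈ 0.2821
Work factor (direct): 147/206 ≈ 0.7136
d₂ = 27 × 11/39 × 147/206 = (27 × 11 × 147) / (39 × 206) = 43659/8034
≈ 5.43 days

5.43 days


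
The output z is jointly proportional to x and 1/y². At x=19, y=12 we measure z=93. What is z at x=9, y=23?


z = k·x/y²
Solve for k using the known point: k = z·y²/x = 93×144/19 = 13392/19 ≈ 704.8421
Now evaluate at x=9, y=23:
z = k × 9 / 529 = (13392 × 9) / (19 × 529) = 120528/10051
≈ 11.9916

11.9916


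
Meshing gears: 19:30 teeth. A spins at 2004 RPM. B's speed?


Gear ratio = 19:30 = 19:30
RPM_B = RPM_A × (teeth_A / teeth_B)
= 2004 × (19/30)
= 1269.2 RPM

1269.2 RPM


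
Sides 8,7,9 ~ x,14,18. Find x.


Scale factor = 14/7 = 2
Missing side = 8 × 2
= 16.0

16.0


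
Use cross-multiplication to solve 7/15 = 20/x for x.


Cross multiply: 7 × x = 15 × 20
7x = 300
x = 300 / 7
= 42.86

42.86


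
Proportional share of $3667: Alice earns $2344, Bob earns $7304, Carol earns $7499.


Total income = 2344 + 7304 + 7499 = $17147
Alice: $3667 × 2344/17147 = $501.28
Bob: $3667 × 7304/17147 = $1562.01
Carol: $3667 × 7499/17147 = $1603.71
= Alice: $501.28, Bob: $1562.01, Carol: $1603.71

Alice: $501.28, Bob: $1562.01, Carol: $1603.71


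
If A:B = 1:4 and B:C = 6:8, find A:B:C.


Match B: multiply A:B by 6 → 6:24
Multiply B:C by 4 → 24:32
Combined: 6:24:32
GCD = 2
= 3:12:16

3:12:16


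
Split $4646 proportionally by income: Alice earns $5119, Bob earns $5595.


Total income = 5119 + 5595 = $10714
Alice: $4646 × 5119/10714 = $2219.79
Bob: $4646 × 5595/10714 = $2426.21
= Alice: $2219.79, Bob: $2426.21

Alice: $2219.79, Bob: $2426.21


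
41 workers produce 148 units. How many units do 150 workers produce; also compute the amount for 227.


Direct proportion: y/x = constant
k = 148/41 ≈ 3.6098
y at x=150: k × 150 = 148 × 150 / 41 = 22200/41 ≈ 541.46
y at x=227: k × 227 = 148 × 227 / 41 = 33596/41 ≈ 819.41
= 541.46 and 819.41

541.46 and 819.41


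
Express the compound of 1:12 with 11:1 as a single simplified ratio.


Compound ratio = (1×11) : (12×1)
= 11:12
GCD = 1
= 11:12

11:12


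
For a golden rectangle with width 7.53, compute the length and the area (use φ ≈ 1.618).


φ = (1 + √5) / 2 ≈ 1.618
Length = width × φ = 7.53 × 1.618 = 12.18354
≈ 12.18
Area = width × length = 7.53 × 12.18354 = 91.7420562 ≈ 91.74
= Length: 12.18, Area: 91.74

Length: 12.18, Area: 91.74


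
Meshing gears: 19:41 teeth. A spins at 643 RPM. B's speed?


Gear ratio = 19:41 = 19:41
RPM_B = RPM_A × (teeth_A / teeth_B)
= 643 × (19/41)
= 298.0 RPM

298.0 RPM


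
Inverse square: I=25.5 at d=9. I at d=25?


I₁d₁² = I₂d₂²
I₂ = I₁ × (d₁/d₂)²
= 25.5 × (9/25)²
= 25.5 × 81/625
= 2065.5/625
= 3.3048

3.3048


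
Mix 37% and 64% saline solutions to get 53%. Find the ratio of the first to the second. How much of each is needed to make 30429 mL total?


Let x parts of 37% mix with y parts of 64%.
37x + 64y = 53(x + y)
37x + 64y = 53x + 53y
x(37 - 53) = y(53 - 64)
x/y = (64 - 53)/(53 - 37) = 11/16
Simplify: 11:16
Total parts = 27; one part = 30429/27 = 1127.00 mL
37% solution: 11×1127.00 = 12397.00 mL
64% solution: 16×1127.00 = 18032.00 mL
= ratio 11:16; 12397.00 mL and 18032.00 mL

ratio 11:16; 12397.00 mL and 18032.00 mL


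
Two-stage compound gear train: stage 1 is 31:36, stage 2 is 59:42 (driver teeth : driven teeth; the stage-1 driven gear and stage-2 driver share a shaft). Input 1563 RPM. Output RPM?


Stage 1: RPM_B = RPM_A × t_A/t_B = 1563 × 31/36 = 48453/36 ≈ 1345.92
B and C share a shaft → RPM_C = RPM_B
Stage 2: RPM_D = RPM_C × t_C/t_D = RPM_A × (t_A×t_C)/(t_B×t_D)
Overall ratio = (31×59)/(36×42) = 1829/1512
RPM_D = 1563 × 1829/1512 = 2858727/1512
≈ 1890.69 RPM

1890.69 RPM


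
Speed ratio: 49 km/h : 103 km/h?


Ratio = 49:103
GCD = 1
Simplified = 49:103
Time ratio (same distance) = 103:49
Speed ratio = 49:103

49:103


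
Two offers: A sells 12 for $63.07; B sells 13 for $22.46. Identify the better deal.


Deal A: $63.07/12 = $5.2558/unit
Deal B: $22.46/13 = $1.7277/unit
B is cheaper per unit
= Deal B

Deal B


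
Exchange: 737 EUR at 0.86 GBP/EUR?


Amount × rate = 737 × 0.86
= 633.82 GBP

633.82 GBP


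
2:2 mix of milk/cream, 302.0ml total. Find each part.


Total parts = 2 + 2 = 4
milk: 302.0 × 2/4 = 151.0ml
cream: 302.0 × 2/4 = 151.0ml
= 151.0ml and 151.0ml

151.0ml and 151.0ml


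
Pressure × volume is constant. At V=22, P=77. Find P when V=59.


Inverse proportion: x × y = constant
k = 22 × 77 = 1694
y₂ = k / 59 = 1694 / 59
= 28.71

28.71


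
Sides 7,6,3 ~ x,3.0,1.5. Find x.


Scale factor = 3.0/6 = 0.5
Missing side = 7 × 0.5
= 3.5

3.5


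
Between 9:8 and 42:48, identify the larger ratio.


9/8 = 1.1250
42/48 = 0.8750
1.1250 > 0.8750, so 9:8 is greater
= 9:8

9:8


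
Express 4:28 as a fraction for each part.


Total parts = 4 + 28 = 32
First part: 4/32 = 1/8
Second part: 28/32 = 7/8
= 1/8 and 7/8

1/8 and 7/8


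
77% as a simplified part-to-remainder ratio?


77% means 77 parts out of 100; remainder = 23
Part : remainder = 77:23
GCD = 1
= 77:23

77:23


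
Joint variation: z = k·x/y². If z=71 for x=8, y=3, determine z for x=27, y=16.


z = k·x/y²
Solve for k using the known point: k = z·y²/x = 71×9/8 = 639/8 = 79.8750
Now evaluate at x=27, y=16:
z = k × 27 / 256 = (639 × 27) / (8 × 256) = 17253/2048
≈ 8.4243

8.4243


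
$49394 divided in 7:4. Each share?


Total parts = 7 + 4 = 11
Part 1: 49394 × 7/11 = 31432.55
Part 2: 49394 × 4/11 = 17961.45
= Part 1: $31432.55, Part 2: $17961.45

Part 1: $31432.55, Part 2: $17961.45


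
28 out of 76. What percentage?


Percentage = (part / whole) × 100
= (28 / 76) × 100
≈ 36.84%

36.84%


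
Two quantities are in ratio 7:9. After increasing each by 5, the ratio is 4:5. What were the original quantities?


Let A = 7k, B = 9k.
(7k + 5) / (9k + 5) = 4/5
Cross-multiply: 5(7k + 5) = 4(9k + 5)
35k + 25 = 36k + 20
35k - 36k = 20 - 25
-1k = -5
k = -5/-1 = 5
A = 7×5 = 35, B = 9×5 = 45
= A = 35, B = 45

A = 35, B = 45


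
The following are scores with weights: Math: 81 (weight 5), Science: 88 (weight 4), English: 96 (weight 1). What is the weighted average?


Numerator = 81×5 + 88×4 + 96×1
= 405 + 352 + 96
= 853
Total weight = 10
Weighted avg = 853/10
= 85.30

85.30


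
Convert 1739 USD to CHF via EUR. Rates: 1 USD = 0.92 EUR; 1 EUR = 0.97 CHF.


Step 1: 1739 USD × 0.92 = 1599.88 EUR
Step 2: 1599.88 EUR × 0.97 = 1551.88 CHF
Implied rate USD→CHF = 0.92 × 0.97 = 0.8924
= 1551.88 CHF

1551.88 CHF


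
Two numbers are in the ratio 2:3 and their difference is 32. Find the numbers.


Let A = 2k, B = 3k.
3k - 2k = 32
1k = 32 → k = 32/1 = 32
A = 2×32 = 64, B = 3×32 = 96
= A = 64, B = 96

A = 64, B = 96


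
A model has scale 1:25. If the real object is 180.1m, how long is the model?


Model size = real / scale
= 180.1 / 25
= 7.2040 m

7.2040 m


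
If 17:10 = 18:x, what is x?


Cross multiply: 17 × x = 10 × 18
17x = 180
x = 180 / 17
= 10.59

10.59


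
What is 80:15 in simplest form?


GCD(80, 15) = 5
80/5 : 15/5
= 16:3

16:3


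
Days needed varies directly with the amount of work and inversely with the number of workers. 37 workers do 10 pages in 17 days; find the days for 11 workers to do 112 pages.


Days ∝ work / workers, so d₂ = d₁ × (m₁/m₂) × (w₂/w₁)
Workers factor (inverse): 37/11 ≈ 3.3636
Work factor (direct): 112/10 = 11.2000
d₂ = 17 × 37/11 × 112/10 = (17 × 37 × 112) / (11 × 10) = 70448/110
≈ 640.44 days

640.44 days


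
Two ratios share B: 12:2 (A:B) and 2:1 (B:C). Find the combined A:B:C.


Match B: multiply A:B by 2 → 24:4
Multiply B:C by 2 → 4:2
Combined: 24:4:2
GCD = 2
= 12:2:1

12:2:1


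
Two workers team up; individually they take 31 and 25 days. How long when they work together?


Rate of A = 1/31 per day
Rate of B = 1/25 per day
Combined rate = 1/31 + 1/25 = 56/775 ≈ 0.0723 per day
Days = 1 / combined rate = 775/56
≈ 13.84 days

13.84 days


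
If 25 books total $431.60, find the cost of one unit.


Unit rate = total / quantity
= 431.60 / 25
= $17.26 per unit

$17.26 per unit


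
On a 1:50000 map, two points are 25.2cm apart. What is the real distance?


Real distance = map distance × scale
= 25.2cm × 50000
= 1260000 cm = 12600.0 m
= 12.600 km

12.600 km


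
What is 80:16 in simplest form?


GCD(80, 16) = 16
80/16 : 16/16
= 5:1

5:1


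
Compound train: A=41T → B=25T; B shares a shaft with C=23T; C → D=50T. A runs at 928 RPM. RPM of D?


Stage 1: RPM_B = RPM_A × t_A/t_B = 928 × 41/25 = 38048/25 = 1521.92
B and C share a shaft → RPM_C = RPM_B
Stage 2: RPM_D = RPM_C × t_C/t_D = RPM_A × (t_A×t_C)/(t_B×t_D)
Overall ratio = (41×23)/(25×50) = 943/1250
RPM_D = 928 × 943/1250 = 875104/1250
≈ 700.08 RPM

700.08 RPM


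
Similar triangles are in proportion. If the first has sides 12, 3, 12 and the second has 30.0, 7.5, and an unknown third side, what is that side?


Scale factor = 30.0/12 = 2.5
Missing side = 12 × 2.5
= 30.0

30.0


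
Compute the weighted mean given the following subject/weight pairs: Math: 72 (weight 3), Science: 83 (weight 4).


Numerator = 72×3 + 83×4
= 216 + 332
= 548
Total weight = 7
Weighted avg = 548/7
= 78.29

78.29


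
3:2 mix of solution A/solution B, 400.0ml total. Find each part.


Total parts = 3 + 2 = 5
solution A: 400.0 × 3/5 = 240.0ml
solution B: 400.0 × 2/5 = 160.0ml
= 240.0ml and 160.0ml

240.0ml and 160.0ml


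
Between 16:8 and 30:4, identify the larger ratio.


16/8 = 2.0000
30/4 = 7.5000
2.0000 < 7.5000, so 16:8 is less
= 30:4

30:4


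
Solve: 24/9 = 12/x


Cross multiply: 24 × x = 9 × 12
24x = 108
x = 108 / 24
= 4.50

4.50


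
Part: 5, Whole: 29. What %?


Percentage = (part / whole) × 100
= (5 / 29) × 100
≈ 17.24%

17.24%


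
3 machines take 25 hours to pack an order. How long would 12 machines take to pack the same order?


Inverse proportion: x × y = constant
k = 3 × 25 = 75
y₂ = k / 12 = 75 / 12
= 6.25

6.25


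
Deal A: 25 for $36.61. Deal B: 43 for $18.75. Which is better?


Deal A: $36.61/25 = $1.4644/unit
Deal B: $18.75/43 = $0.4360/unit
B is cheaper per unit
= Deal B

Deal B


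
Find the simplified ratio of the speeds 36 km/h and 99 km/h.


Ratio = 36:99
GCD = 9
Simplified = 4:11
Time ratio (same distance) = 11:4
Speed ratio = 4:11

4:11


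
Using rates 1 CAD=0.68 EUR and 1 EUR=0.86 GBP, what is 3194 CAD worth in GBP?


Step 1: 3194 CAD × 0.68 = 2171.92 EUR
Step 2: 2171.92 EUR × 0.86 = 1867.85 GBP
Implied rate CAD→GBP = 0.68 × 0.86 = 0.5848
= 1867.85 GBP

1867.85 GBP


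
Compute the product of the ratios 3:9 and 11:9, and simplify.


Compound ratio = (3×11) : (9×9)
= 33:81
GCD = 3
= 11:27

11:27


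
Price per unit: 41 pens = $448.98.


Unit rate = total / quantity
= 448.98 / 41
= $10.95 per unit

$10.95 per unit


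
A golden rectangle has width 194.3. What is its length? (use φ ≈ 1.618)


φ = (1 + √5) / 2 ≈ 1.618
Length = width × φ = 194.3 × 1.618 = 314.3774
≈ 314.38

314.38


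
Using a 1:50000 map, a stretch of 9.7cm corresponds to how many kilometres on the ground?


Real distance = map distance × scale
= 9.7cm × 50000
= 485000 cm = 4850.0 m
= 4.850 km

4.850 km


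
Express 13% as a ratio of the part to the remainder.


13% means 13 parts out of 100; remainder = 87
Part : remainder = 13:87
GCD = 1
= 13:87

13:87


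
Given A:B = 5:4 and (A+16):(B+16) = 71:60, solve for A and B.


Let A = 5k, B = 4k.
(5k + 16) / (4k + 16) = 71/60
Cross-multiply: 60(5k + 16) = 71(4k + 16)
300k + 960 = 284k + 1136
300k - 284k = 1136 - 960
16k = 176
k = 176/16 = 11
A = 5×11 = 55, B = 4×11 = 44
= A = 55, B = 44

A = 55, B = 44


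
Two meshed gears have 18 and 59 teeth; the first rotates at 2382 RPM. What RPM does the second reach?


Gear ratio = 18:59 = 18:59
RPM_B = RPM_A × (teeth_A / teeth_B)
= 2382 × (18/59)
= 726.7 RPM

726.7 RPM


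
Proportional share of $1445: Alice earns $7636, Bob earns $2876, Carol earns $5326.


Total income = 7636 + 2876 + 5326 = $15838
Alice: $1445 × 7636/15838 = $696.68
Bob: $1445 × 2876/15838 = $262.40
Carol: $1445 × 5326/15838 = $485.92
= Alice: $696.68, Bob: $262.40, Carol: $485.92

Alice: $696.68, Bob: $262.40, Carol: $485.92


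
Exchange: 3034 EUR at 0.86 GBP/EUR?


Amount × rate = 3034 × 0.86
= 2609.24 GBP

2609.24 GBP


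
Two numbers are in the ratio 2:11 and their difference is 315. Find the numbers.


Let A = 2k, B = 11k.
11k - 2k = 315
9k = 315 → k = 315/9 = 35
A = 2×35 = 70, B = 11×35 = 385
= A = 70, B = 385

A = 70, B = 385


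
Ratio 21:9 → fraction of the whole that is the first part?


Total parts = 21 + 9 = 30
First part: 21/30 = 7/10
= 7/10

7/10


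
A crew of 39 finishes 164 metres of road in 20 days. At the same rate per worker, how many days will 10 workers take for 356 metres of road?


Days ∝ work / workers, so d₂ = d₁ × (m₁/m₂) × (w₂/w₁)
Workers factor (inverse): 39/10 = 3.9000
Work factor (direct): 356/164 ≈ 2.1707
d₂ = 20 × 39/10 × 356/164 = (20 × 39 × 356) / (10 × 164) = 277680/1640
≈ 169.32 days

169.32 days


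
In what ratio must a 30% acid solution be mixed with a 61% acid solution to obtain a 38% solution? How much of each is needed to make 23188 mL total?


Let x parts of 30% mix with y parts of 61%.
30x + 61y = 38(x + y)
30x + 61y = 38x + 38y
x(30 - 38) = y(38 - 61)
x/y = (61 - 38)/(38 - 30) = 23/8
Simplify: 23:8
Total parts = 31; one part = 23188/31 = 748.00 mL
30% solution: 23×748.00 = 17204.00 mL
61% solution: 8×748.00 = 5984.00 mL
= ratio 23:8; 17204.00 mL and 5984.00 mL

ratio 23:8; 17204.00 mL and 5984.00 mL


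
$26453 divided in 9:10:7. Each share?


Total parts = 9 + 10 + 7 = 26
Part 1: 26453 × 9/26 = 9156.81
Part 2: 26453 × 10/26 = 10174.23
Part 3: 26453 × 7/26 = 7121.96
= Part 1: $9156.81, Part 2: $10174.23, Part 3: $7121.96

Part 1: $9156.81, Part 2: $10174.23, Part 3: $7121.96


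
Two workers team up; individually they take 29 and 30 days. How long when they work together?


Rate of A = 1/29 per day
Rate of B = 1/30 per day
Combined rate = 1/29 + 1/30 = 59/870 ≈ 0.0678 per day
Days = 1 / combined rate = 870/59
≈ 14.75 days

14.75 days


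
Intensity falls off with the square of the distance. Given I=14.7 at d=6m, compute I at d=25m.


I₁d₁² = I₂d₂²
I₂ = I₁ × (d₁/d₂)²
= 14.7 × (6/25)²
= 14.7 × 36/625
= 529.2/625
≈ 0.8467

0.8467


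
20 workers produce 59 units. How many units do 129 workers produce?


Direct proportion: y/x = constant
k = 59/20 = 2.9500
y₂ = k × 129 = 59 × 129 / 20 = 7611/20
= 380.55

380.55


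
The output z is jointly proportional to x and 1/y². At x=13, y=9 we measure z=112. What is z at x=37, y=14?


z = k·x/y²
Solve for k using the known point: k = z·y²/x = 112×81/13 = 9072/13 ≈ 697.8462
Now evaluate at x=37, y=14:
z = k × 37 / 196 = (9072 × 37) / (13 × 196) = 335664/2548
≈ 131.7363

131.7363


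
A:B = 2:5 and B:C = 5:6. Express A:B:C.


Match B: multiply A:B by 5 → 10:25
Multiply B:C by 5 → 25:30
Combined: 10:25:30
GCD = 5
= 2:5:6

2:5:6


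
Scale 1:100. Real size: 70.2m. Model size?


Model size = real / scale
= 70.2 / 100
= 0.7020 m

0.7020 m


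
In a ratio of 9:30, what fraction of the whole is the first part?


Total parts = 9 + 30 = 39
First part: 9/39 = 3/13
= 3/13

3/13


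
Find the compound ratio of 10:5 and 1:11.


Compound ratio = (10×1) : (5×11)
= 10:55
GCD = 5
= 2:11

2:11


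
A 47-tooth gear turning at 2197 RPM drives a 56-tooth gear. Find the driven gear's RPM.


Gear ratio = 47:56 = 47:56
RPM_B = RPM_A × (teeth_A / teeth_B)
= 2197 × (47/56)
= 1843.9 RPM

1843.9 RPM


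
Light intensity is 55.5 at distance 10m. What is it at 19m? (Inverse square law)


I₁d₁² = I₂d₂²
I₂ = I₁ × (d₁/d₂)²
= 55.5 × (10/19)²
= 55.5 × 100/361
= 5550/361
≈ 15.3740

15.3740


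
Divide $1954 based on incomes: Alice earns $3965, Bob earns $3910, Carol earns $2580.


Total income = 3965 + 3910 + 2580 = $10455
Alice: $1954 × 3965/10455 = $741.04
Bob: $1954 × 3910/10455 = $730.76
Carol: $1954 × 2580/10455 = $482.19
= Alice: $741.04, Bob: $730.76, Carol: $482.19

Alice: $741.04, Bob: $730.76, Carol: $482.19


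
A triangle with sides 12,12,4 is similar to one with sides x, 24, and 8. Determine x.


Scale factor = 24/12 = 2
Missing side = 12 × 2
= 24.0

24.0


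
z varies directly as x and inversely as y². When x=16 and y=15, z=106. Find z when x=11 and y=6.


z = k·x/y²
Solve for k using the known point: k = z·y²/x = 106×225/16 = 23850/16 = 1490.6250
Now evaluate at x=11, y=6:
z = k × 11 / 36 = (23850 × 11) / (16 × 36) = 262350/576
≈ 455.4688

455.4688


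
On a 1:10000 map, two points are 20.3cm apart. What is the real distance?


Real distance = map distance × scale
= 20.3cm × 10000
= 203000 cm = 2030.0 m
= 2.030 km

2.030 km


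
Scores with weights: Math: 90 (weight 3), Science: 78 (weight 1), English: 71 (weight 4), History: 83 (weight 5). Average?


Numerator = 90×3 + 78×1 + 71×4 + 83×5
= 270 + 78 + 284 + 415
= 1047
Total weight = 13
Weighted avg = 1047/13
= 80.54

80.54


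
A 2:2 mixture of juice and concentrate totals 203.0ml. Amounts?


Total parts = 2 + 2 = 4
juice: 203.0 × 2/4 = 101.5ml
concentrate: 203.0 × 2/4 = 101.5ml
= 101.5ml and 101.5ml

101.5ml and 101.5ml


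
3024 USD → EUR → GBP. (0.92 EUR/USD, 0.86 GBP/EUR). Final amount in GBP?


Step 1: 3024 USD × 0.92 = 2782.08 EUR
Step 2: 2782.08 EUR × 0.86 = 2392.59 GBP
Implied rate USD→GBP = 0.92 × 0.86 = 0.7912
= 2392.59 GBP

2392.59 GBP


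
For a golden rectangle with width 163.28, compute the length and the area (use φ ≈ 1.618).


φ = (1 + √5) / 2 ≈ 1.618
Length = width × φ = 163.28 × 1.618 = 264.18704
≈ 264.19
Area = width × length = 163.28 × 264.18704 = 43136.4598912 ≈ 43136.46
= Length: 264.19, Area: 43136.46

Length: 264.19, Area: 43136.46


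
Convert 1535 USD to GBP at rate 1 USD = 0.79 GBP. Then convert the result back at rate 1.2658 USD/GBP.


Amount × rate = 1535 × 0.79 = 1212.65 GBP
Round-trip: 1212.65 × 1.2658 = 1534.97 USD
= 1212.65 GBP, then 1534.97 USD

1212.65 GBP, then 1534.97 USD


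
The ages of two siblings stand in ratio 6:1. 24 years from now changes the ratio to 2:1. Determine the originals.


Let A = 6k, B = 1k.
(6k + 24) / (1k + 24) = 2/1
Cross-multiply: 1(6k + 24) = 2(1k + 24)
6k + 24 = 2k + 48
6k - 2k = 48 - 24
4k = 24
k = 24/4 = 6
A = 6×6 = 36, B = 1×6 = 6
= A = 36, B = 6

A = 36, B = 6


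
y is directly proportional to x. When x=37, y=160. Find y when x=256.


Direct proportion: y/x = constant
k = 160/37 ≈ 4.3243
y₂ = k × 256 = 160 × 256 / 37 = 40960/37
≈ 1107.03

1107.03


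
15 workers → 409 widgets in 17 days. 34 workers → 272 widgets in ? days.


Days ∝ work / workers, so d₂ = d₁ × (m₁/m₂) × (w₂/w₁)
Workers factor (inverse): 15/34 ≈ 0.4412
Work factor (direct): 272/409 ≈ 0.6650
d₂ = 17 × 15/34 × 272/409 = (17 × 15 × 272) / (34 × 409) = 69360/13906
≈ 4.99 days

4.99 days


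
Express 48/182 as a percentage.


Percentage = (part / whole) × 100
= (48 / 182) × 100
≈ 26.37%

26.37%


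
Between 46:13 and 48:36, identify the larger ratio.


46/13 = 3.5385
48/36 = 1.3333
3.5385 > 1.3333, so 46:13 is greater
= 46:13

46:13


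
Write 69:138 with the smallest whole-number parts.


GCD(69, 138) = 69
69/69 : 138/69
= 1:2

1:2


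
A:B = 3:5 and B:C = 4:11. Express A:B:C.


Match B: multiply A:B by 4 → 12:20
Multiply B:C by 5 → 20:55
Combined: 12:20:55
GCD = 1
= 12:20:55

12:20:55


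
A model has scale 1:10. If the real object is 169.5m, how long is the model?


Model size = real / scale
= 169.5 / 10
= 16.9500 m

16.9500 m


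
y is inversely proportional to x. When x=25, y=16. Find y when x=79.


Inverse proportion: x × y = constant
k = 25 × 16 = 400
y₂ = k / 79 = 400 / 79
= 5.06

5.06


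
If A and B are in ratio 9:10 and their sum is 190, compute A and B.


Let A = 9k, B = 10k.
9k + 10k = 190
19k = 190 → k = 190/19 = 10
A = 9×10 = 90, B = 10×10 = 100
= A = 90, B = 100

A = 90, B = 100


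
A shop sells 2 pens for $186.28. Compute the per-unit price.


Unit rate = total / quantity
= 186.28 / 2
= $93.14 per unit

$93.14 per unit


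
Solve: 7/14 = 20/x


Cross multiply: 7 × x = 14 × 20
7x = 280
x = 280 / 7
= 40.00

40.00


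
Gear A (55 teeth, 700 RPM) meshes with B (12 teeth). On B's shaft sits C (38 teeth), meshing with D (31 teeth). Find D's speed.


Stage 1: RPM_B = RPM_A × t_A/t_B = 700 × 55/12 = 38500/12 ≈ 3208.33
B and C share a shaft → RPM_C = RPM_B
Stage 2: RPM_D = RPM_C × t_C/t_D = RPM_A × (t_A×t_C)/(t_B×t_D)
Overall ratio = (55×38)/(12×31) = 2090/372
RPM_D = 700 × 2090/372 = 1463000/372
≈ 3932.80 RPM

3932.80 RPM


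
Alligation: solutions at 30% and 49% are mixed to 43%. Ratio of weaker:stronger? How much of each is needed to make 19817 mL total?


Let x parts of 30% mix with y parts of 49%.
30x + 49y = 43(x + y)
30x + 49y = 43x + 43y
x(30 - 43) = y(43 - 49)
x/y = (49 - 43)/(43 - 30) = 6/13
Simplify: 6:13
Total parts = 19; one part = 19817/19 = 1043.00 mL
30% solution: 6×1043.00 = 6258.00 mL
49% solution: 13×1043.00 = 13559.00 mL
= ratio 6:13; 6258.00 mL and 13559.00 mL

ratio 6:13; 6258.00 mL and 13559.00 mL


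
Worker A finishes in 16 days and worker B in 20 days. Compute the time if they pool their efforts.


Rate of A = 1/16 per day
Rate of B = 1/20 per day
Combined rate = 1/16 + 1/20 = 36/320 = 0.1125 per day
Days = 1 / combined rate = 320/36
≈ 8.89 days

8.89 days


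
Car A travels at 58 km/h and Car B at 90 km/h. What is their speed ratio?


Ratio = 58:90
GCD = 2
Simplified = 29:45
Time ratio (same distance) = 45:29
Speed ratio = 29:45

29:45


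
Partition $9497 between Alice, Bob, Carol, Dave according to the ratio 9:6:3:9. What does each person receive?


Total parts = 9 + 6 + 3 + 9 = 27
Alice: 9497 × 9/27 = 3165.67
Bob: 9497 × 6/27 = 2110.44
Carol: 9497 × 3/27 = 1055.22
Dave: 9497 × 9/27 = 3165.67
= Alice: $3165.67, Bob: $2110.44, Carol: $1055.22, Dave: $3165.67

Alice: $3165.67, Bob: $2110.44, Carol: $1055.22, Dave: $3165.67


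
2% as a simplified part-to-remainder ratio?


2% means 2 parts out of 100; remainder = 98
Part : remainder = 2:98
GCD = 2
= 1:49

1:49


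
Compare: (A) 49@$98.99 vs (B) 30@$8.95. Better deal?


Deal A: $98.99/49 = $2.0202/unit
Deal B: $8.95/30 = $0.2983/unit
B is cheaper per unit
= Deal B

Deal B


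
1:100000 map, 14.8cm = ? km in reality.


Real distance = map distance × scale
= 14.8cm × 100000
= 1480000 cm = 14800.0 m
= 14.800 km

14.800 km


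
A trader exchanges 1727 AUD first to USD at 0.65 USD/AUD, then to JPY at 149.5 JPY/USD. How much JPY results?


Step 1: 1727 AUD × 0.65 = 1122.55 USD
Step 2: 1122.55 USD × 149.5 = 167821.23 JPY
Implied rate AUD→JPY = 0.65 × 149.5 = 97.1750
= 167821.23 JPY

167821.23 JPY


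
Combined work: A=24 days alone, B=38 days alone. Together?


Rate of A = 1/24 per day
Rate of B = 1/38 per day
Combined rate = 1/24 + 1/38 = 62/912 ≈ 0.0680 per day
Days = 1 / combined rate = 912/62
≈ 14.71 days

14.71 days


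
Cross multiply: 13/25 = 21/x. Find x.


Cross multiply: 13 × x = 25 × 21
13x = 525
x = 525 / 13
= 40.38

40.38


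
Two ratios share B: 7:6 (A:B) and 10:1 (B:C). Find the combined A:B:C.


Match B: multiply A:B by 10 → 70:60
Multiply B:C by 6 → 60:6
Combined: 70:60:6
GCD = 2
= 35:30:3

35:30:3


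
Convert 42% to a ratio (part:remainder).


42% means 42 parts out of 100; remainder = 58
Part : remainder = 42:58
GCD = 2
= 21:29

21:29


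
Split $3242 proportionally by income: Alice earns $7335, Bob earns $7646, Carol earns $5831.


Total income = 7335 + 7646 + 5831 = $20812
Alice: $3242 × 7335/20812 = $1142.61
Bob: $3242 × 7646/20812 = $1191.06
Carol: $3242 × 5831/20812 = $908.33
= Alice: $1142.61, Bob: $1191.06, Carol: $908.33

Alice: $1142.61, Bob: $1191.06, Carol: $908.33


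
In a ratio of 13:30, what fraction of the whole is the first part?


Total parts = 13 + 30 = 43
First part: 13/43 = 13/43
= 13/43

13/43


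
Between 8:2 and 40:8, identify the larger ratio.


8/2 = 4.0000
40/8 = 5.0000
4.0000 < 5.0000, so 8:2 is less
= 40:8

40:8


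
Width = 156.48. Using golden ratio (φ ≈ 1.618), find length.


φ = (1 + √5) / 2 ≈ 1.618
Length = width × φ = 156.48 × 1.618 = 253.18464
≈ 253.18

253.18


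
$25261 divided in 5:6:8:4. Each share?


Total parts = 5 + 6 + 8 + 4 = 23
Part 1: 25261 × 5/23 = 5491.52
Part 2: 25261 × 6/23 = 6589.83
Part 3: 25261 × 8/23 = 8786.43
Part 4: 25261 × 4/23 = 4393.22
= Part 1: $5491.52, Part 2: $6589.83, Part 3: $8786.43, Part 4: $4393.22

Part 1: $5491.52, Part 2: $6589.83, Part 3: $8786.43, Part 4: $4393.22


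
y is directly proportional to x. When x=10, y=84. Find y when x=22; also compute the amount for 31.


Direct proportion: y/x = constant
k = 84/10 = 8.4000
y at x=22: k × 22 = 84 × 22 / 10 = 1848/10 = 184.80
y at x=31: k × 31 = 84 × 31 / 10 = 2604/10 = 260.40
= 184.80 and 260.40

184.80 and 260.40


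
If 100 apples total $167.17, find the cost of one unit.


Unit rate = total / quantity
= 167.17 / 100
= $1.67 per unit

$1.67 per unit


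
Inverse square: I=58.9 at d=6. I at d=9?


I₁d₁² = I₂d₂²
I₂ = I₁ × (d₁/d₂)²
= 58.9 × (6/9)²
= 58.9 × 36/81
= 2120.4/81
≈ 26.1778

26.1778


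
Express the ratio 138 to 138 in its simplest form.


GCD(138, 138) = 138
138/138 : 138/138
= 1:1

1:1


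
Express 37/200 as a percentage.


Percentage = (part / whole) × 100
= (37 / 200) × 100
= 18.50%

18.50%


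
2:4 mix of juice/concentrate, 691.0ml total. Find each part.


Total parts = 2 + 4 = 6
juice: 691.0 × 2/6 = 230.3ml
concentrate: 691.0 × 4/6 = 460.7ml
= 230.3ml and 460.7ml

230.3ml and 460.7ml


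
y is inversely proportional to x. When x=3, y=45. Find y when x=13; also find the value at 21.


Inverse proportion: x × y = constant
k = 3 × 45 = 135
At x=13: k/13 = 10.38
At x=21: k/21 = 6.43
= 10.38 and 6.43

10.38 and 6.43


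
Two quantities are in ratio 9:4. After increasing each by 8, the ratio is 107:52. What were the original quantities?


Let A = 9k, B = 4k.
(9k + 8) / (4k + 8) = 107/52
Cross-multiply: 52(9k + 8) = 107(4k + 8)
468k + 416 = 428k + 856
468k - 428k = 856 - 416
40k = 440
k = 440/40 = 11
A = 9×11 = 99, B = 4×11 = 44
= A = 99, B = 44

A = 99, B = 44


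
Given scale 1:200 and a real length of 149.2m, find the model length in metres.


Model size = real / scale
= 149.2 / 200
= 0.7460 m

0.7460 m


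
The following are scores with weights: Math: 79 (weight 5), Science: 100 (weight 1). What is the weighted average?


Numerator = 79×5 + 100×1
= 395 + 100
= 495
Total weight = 6
Weighted avg = 495/6
= 82.50

82.50


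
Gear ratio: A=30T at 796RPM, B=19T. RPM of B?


Gear ratio = 30:19 = 30:19
RPM_B = RPM_A × (teeth_A / teeth_B)
= 796 × (30/19)
= 1256.8 RPM

1256.8 RPM


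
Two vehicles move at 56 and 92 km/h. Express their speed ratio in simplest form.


Ratio = 56:92
GCD = 4
Simplified = 14:23
Time ratio (same distance) = 23:14
Speed ratio = 14:23

14:23


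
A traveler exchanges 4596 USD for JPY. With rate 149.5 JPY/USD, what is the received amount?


Amount × rate = 4596 × 149.5
= 687102.00 JPY

687102.00 JPY


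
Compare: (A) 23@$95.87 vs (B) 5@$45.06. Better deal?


Deal A: $95.87/23 = $4.1683/unit
Deal B: $45.06/5 = $9.0120/unit
A is cheaper per unit
= Deal A

Deal A


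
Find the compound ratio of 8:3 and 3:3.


Compound ratio = (8×3) : (3×3)
= 24:9
GCD = 3
= 8:3

8:3


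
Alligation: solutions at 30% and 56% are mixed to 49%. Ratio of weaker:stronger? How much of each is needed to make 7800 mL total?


Let x parts of 30% mix with y parts of 56%.
30x + 56y = 49(x + y)
30x + 56y = 49x + 49y
x(30 - 49) = y(49 - 56)
x/y = (56 - 49)/(49 - 30) = 7/19
Simplify: 7:19
Total parts = 26; one part = 7800/26 = 300.00 mL
30% solution: 7×300.00 = 2100.00 mL
56% solution: 19×300.00 = 5700.00 mL
= ratio 7:19; 2100.00 mL and 5700.00 mL

ratio 7:19; 2100.00 mL and 5700.00 mL


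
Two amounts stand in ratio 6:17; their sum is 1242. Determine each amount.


Let A = 6k, B = 17k.
6k + 17k = 1242
23k = 1242 → k = 1242/23 = 54
A = 6×54 = 324, B = 17×54 = 918
= A = 324, B = 918

A = 324, B = 918


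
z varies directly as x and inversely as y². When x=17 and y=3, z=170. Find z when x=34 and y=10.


z = k·x/y²
Solve for k using the known point: k = z·y²/x = 170×9/17 = 1530/17 = 90.0000
Now evaluate at x=34, y=10:
z = k × 34 / 100 = (1530 × 34) / (17 × 100) = 52020/1700
= 30.6000

30.6000


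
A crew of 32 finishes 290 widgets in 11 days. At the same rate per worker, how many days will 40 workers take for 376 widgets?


Days ∝ work / workers, so d₂ = d₁ × (m₁/m₂) × (w₂/w₁)
Workers factor (inverse): 32/40 = 0.8000
Work factor (direct): 376/290 ≈ 1.2966
d₂ = 11 × 32/40 × 376/290 = (11 × 32 × 376) / (40 × 290) = 132352/11600
≈ 11.41 days

11.41 days


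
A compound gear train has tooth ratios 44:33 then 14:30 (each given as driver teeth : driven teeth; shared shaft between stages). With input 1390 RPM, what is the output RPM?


Stage 1: RPM_B = RPM_A × t_A/t_B = 1390 × 44/33 = 61160/33 ≈ 1853.33
B and C share a shaft → RPM_C = RPM_B
Stage 2: RPM_D = RPM_C × t_C/t_D = RPM_A × (t_A×t_C)/(t_B×t_D)
Overall ratio = (44×14)/(33×30) = 616/990
RPM_D = 1390 × 616/990 = 856240/990
≈ 864.89 RPM

864.89 RPM


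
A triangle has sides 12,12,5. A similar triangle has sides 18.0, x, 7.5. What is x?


Scale factor = 18.0/12 = 1.5
Missing side = 12 × 1.5
= 18.0

18.0


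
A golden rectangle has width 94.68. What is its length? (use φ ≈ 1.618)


φ = (1 + √5) / 2 ≈ 1.618
Length = width × φ = 94.68 × 1.618 = 153.19224
≈ 153.19

153.19


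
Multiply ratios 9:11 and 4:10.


Compound ratio = (9×4) : (11×10)
= 36:110
GCD = 2
= 18:55

18:55


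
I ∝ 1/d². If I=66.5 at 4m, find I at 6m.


I₁d₁² = I₂d₂²
I₂ = I₁ × (d₁/d₂)²
= 66.5 × (4/6)²
= 66.5 × 16/36
= 1064/36
≈ 29.5556

29.5556


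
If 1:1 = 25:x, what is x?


Cross multiply: 1 × x = 1 × 25
1x = 25
x = 25 / 1
= 25.00

25.00


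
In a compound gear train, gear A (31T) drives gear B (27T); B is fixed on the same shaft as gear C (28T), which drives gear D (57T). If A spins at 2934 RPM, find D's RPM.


Stage 1: RPM_B = RPM_A × t_A/t_B = 2934 × 31/27 = 90954/27 ≈ 3368.67
B and C share a shaft → RPM_C = RPM_B
Stage 2: RPM_D = RPM_C × t_C/t_D = RPM_A × (t_A×t_C)/(t_B×t_D)
Overall ratio = (31×28)/(27×57) = 868/1539
RPM_D = 2934 × 868/1539 = 2546712/1539
≈ 1654.78 RPM

1654.78 RPM


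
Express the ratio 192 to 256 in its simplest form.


GCD(192, 256) = 64
192/64 : 256/64
= 3:4

3:4


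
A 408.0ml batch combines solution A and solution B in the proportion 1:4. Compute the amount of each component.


Total parts = 1 + 4 = 5
solution A: 408.0 × 1/5 = 81.6ml
solution B: 408.0 × 4/5 = 326.4ml
= 81.6ml and 326.4ml

81.6ml and 326.4ml


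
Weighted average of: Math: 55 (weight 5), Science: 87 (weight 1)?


Numerator = 55×5 + 87×1
= 275 + 87
= 362
Total weight = 6
Weighted avg = 362/6
= 60.33

60.33


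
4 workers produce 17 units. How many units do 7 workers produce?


Direct proportion: y/x = constant
k = 17/4 = 4.2500
y₂ = k × 7 = 17 × 7 / 4 = 119/4
= 29.75

29.75


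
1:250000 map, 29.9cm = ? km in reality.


Real distance = map distance × scale
= 29.9cm × 250000
= 7475000 cm = 74750.0 m
= 74.750 km

74.750 km


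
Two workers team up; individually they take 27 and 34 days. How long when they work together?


Rate of A = 1/27 per day
Rate of B = 1/34 per day
Combined rate = 1/27 + 1/34 = 61/918 ≈ 0.0664 per day
Days = 1 / combined rate = 918/61
≈ 15.05 days

15.05 days


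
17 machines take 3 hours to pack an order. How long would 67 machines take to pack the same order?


Inverse proportion: x × y = constant
k = 17 × 3 = 51
y₂ = k / 67 = 51 / 67
= 0.76

0.76


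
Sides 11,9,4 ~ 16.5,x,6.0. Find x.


Scale factor = 16.5/11 = 1.5
Missing side = 9 × 1.5
= 13.5

13.5


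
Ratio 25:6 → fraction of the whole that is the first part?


Total parts = 25 + 6 = 31
First part: 25/31 = 25/31
= 25/31

25/31


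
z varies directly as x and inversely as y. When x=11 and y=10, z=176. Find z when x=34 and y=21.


z = k·x/y
Solve for k using the known point: k = z·y/x = 176×10/11 = 1760/11 = 160.0000
Now evaluate at x=34, y=21:
z = k × 34 / 21 = (1760 × 34) / (11 × 21) = 59840/231
≈ 259.0476

259.0476


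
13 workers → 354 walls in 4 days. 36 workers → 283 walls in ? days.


Days ∝ work / workers, so d₂ = d₁ × (m₁/m₂) × (w₂/w₁)
Workers factor (inverse): 13/36 ≈ 0.3611
Work factor (direct): 283/354 ≈ 0.7994
d₂ = 4 × 13/36 × 283/354 = (4 × 13 × 283) / (36 × 354) = 14716/12744
≈ 1.15 days

1.15 days


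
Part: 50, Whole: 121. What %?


Percentage = (part / whole) × 100
= (50 / 121) × 100
≈ 41.32%

41.32%


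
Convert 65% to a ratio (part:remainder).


65% means 65 parts out of 100; remainder = 35
Part : remainder = 65:35
GCD = 5
= 13:7

13:7


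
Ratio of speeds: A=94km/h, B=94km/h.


Ratio = 94:94
GCD = 94
Simplified = 1:1
Time ratio (same distance) = 1:1
Speed ratio = 1:1

1:1


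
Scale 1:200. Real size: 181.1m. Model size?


Model size = real / scale
= 181.1 / 200
= 0.9055 m

0.9055 m


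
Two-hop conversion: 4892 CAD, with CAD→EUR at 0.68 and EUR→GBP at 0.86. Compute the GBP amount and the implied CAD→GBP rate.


Step 1: 4892 CAD × 0.68 = 3326.56 EUR
Step 2: 3326.56 EUR × 0.86 = 2860.84 GBP
Implied rate CAD→GBP = 0.68 × 0.86 = 0.5848
= 2860.84 GBP; implied rate 0.5848 GBP/CAD

2860.84 GBP; implied rate 0.5848 GBP/CAD


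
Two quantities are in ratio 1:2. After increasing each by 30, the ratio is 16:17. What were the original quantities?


Let A = 1k, B = 2k.
(1k + 30) / (2k + 30) = 16/17
Cross-multiply: 17(1k + 30) = 16(2k + 30)
17k + 510 = 32k + 480
17k - 32k = 480 - 510
-15k = -30
k = -30/-15 = 2
A = 1×2 = 2, B = 2×2 = 4
= A = 2, B = 4

A = 2, B = 4


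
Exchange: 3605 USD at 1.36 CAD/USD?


Amount × rate = 3605 × 1.36
= 4902.80 CAD

4902.80 CAD


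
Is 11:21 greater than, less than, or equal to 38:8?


11/21 = 0.5238
38/8 = 4.7500
0.5238 < 4.7500, so 11:21 is less
= less than

less than


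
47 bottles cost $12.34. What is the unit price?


Unit rate = total / quantity
= 12.34 / 47
= $0.26 per unit

$0.26 per unit


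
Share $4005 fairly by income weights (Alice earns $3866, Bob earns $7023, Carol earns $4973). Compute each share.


Total income = 3866 + 7023 + 4973 = $15862
Alice: $4005 × 3866/15862 = $976.13
Bob: $4005 × 7023/15862 = $1773.24
Carol: $4005 × 4973/15862 = $1255.63
= Alice: $976.13, Bob: $1773.24, Carol: $1255.63

Alice: $976.13, Bob: $1773.24, Carol: $1255.63
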